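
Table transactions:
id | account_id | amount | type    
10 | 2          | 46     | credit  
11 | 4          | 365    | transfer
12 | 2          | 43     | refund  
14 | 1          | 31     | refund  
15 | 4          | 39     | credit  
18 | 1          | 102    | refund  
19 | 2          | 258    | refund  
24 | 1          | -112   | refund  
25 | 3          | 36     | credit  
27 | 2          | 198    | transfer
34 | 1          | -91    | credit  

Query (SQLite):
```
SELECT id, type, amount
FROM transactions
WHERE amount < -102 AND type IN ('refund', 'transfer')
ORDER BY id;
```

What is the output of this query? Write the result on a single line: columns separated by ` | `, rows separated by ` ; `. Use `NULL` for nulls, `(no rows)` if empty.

24 | refund | -112

amount < -102: ids {24}
type IN ('refund', 'transfer'): ids {11, 12, 14, 18, 19, 24, 27}
Combine with AND.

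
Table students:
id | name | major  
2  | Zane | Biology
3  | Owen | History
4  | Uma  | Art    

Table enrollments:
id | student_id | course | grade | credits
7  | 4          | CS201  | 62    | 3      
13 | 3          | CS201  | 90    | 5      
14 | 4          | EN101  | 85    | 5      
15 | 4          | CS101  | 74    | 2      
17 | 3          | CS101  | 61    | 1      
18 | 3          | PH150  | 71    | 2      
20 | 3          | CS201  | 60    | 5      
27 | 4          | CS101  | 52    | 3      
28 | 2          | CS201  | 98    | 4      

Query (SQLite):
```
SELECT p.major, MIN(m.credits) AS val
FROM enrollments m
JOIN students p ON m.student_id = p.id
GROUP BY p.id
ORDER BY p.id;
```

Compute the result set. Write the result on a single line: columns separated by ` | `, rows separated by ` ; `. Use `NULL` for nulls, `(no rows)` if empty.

Join each enrollments row to its students via student_id.
Group joined rows by students.id; compute MIN(m.credits) per group.
  2: ids {28} → MIN(m.credits)=4
  3: ids {13, 17, 18, 20} → MIN(m.credits)=1
  4: ids {7, 14, 15, 27} → MIN(m.credits)=2

Biology | 4 ; History | 1 ; Art | 2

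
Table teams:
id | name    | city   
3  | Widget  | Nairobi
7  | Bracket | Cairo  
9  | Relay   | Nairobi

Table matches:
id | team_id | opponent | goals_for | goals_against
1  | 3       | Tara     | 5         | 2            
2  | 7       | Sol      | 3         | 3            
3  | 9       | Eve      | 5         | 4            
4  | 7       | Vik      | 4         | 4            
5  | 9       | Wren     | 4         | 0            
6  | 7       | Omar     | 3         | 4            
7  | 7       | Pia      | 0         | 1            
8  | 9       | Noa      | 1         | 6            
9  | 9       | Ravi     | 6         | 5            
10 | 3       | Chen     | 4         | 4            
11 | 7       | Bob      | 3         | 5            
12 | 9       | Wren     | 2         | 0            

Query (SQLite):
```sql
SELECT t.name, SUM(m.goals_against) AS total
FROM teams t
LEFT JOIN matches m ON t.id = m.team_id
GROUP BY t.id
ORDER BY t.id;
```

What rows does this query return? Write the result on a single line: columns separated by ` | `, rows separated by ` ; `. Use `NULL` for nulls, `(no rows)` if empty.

LEFT JOIN keeps every teams row; unmatched ones get NULL for matches columns.
Group by teams.id and compute SUM(m.goals_against). SUM over an all-NULL group is NULL.
  3: ids {1, 10} → SUM(m.goals_against)=6
  7: ids {2, 4, 6, 7, 11} → SUM(m.goals_against)=17
  9: ids {3, 5, 8, 9, 12} → SUM(m.goals_against)=15

Widget | 6 ; Bracket | 17 ; Relay | 15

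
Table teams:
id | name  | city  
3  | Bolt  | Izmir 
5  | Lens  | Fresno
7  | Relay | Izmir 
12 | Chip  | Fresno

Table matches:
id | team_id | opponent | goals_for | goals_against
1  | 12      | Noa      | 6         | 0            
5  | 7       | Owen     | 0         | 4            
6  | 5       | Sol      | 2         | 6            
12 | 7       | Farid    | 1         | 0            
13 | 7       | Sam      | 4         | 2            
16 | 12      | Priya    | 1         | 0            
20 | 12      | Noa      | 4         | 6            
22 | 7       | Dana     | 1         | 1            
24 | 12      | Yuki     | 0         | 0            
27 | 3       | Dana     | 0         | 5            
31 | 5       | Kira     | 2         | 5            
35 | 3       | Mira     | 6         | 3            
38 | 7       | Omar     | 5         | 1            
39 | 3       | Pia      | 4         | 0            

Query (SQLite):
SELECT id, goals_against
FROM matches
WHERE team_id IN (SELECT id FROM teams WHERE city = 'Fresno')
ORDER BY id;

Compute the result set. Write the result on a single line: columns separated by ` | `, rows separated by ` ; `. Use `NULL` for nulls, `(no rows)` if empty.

1 | 0 ; 6 | 6 ; 16 | 0 ; 20 | 6 ; 24 | 0 ; 31 | 5

Inner query: teams.id where city = 'Fresno'.
Outer: keep matches rows whose team_id is in that set.
Inner query → {5, 12}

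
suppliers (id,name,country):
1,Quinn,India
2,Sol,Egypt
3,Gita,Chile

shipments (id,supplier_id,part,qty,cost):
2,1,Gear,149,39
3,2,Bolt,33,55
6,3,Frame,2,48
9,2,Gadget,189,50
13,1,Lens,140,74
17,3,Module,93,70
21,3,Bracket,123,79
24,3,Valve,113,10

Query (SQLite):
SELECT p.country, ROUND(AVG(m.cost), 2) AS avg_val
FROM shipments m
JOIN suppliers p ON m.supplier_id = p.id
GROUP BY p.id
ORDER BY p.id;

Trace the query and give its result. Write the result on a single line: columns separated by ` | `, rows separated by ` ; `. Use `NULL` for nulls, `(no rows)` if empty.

India | 56.5 ; Egypt | 52.5 ; Chile | 51.75

Join each shipments row to its suppliers via supplier_id.
Group joined rows by suppliers.id; compute ROUND(AVG(m.cost), 2) per group.
  1: ids {2, 13} → ROUND(AVG(m.cost), 2)=56.5
  2: ids {3, 9} → ROUND(AVG(m.cost), 2)=52.5
  3: ids {6, 17, 21, 24} → ROUND(AVG(m.cost), 2)=51.75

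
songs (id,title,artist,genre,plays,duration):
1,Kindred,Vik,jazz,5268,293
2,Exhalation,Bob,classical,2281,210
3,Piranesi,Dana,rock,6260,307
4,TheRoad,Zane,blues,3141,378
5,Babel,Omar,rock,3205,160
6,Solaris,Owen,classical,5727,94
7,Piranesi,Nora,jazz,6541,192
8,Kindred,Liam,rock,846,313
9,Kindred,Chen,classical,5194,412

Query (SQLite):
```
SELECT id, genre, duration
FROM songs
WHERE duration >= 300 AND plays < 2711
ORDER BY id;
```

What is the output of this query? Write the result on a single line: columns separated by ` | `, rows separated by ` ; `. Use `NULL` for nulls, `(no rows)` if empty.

duration >= 300: ids {3, 4, 8, 9}
plays < 2711: ids {2, 8}
Combine with AND.

8 | rock | 313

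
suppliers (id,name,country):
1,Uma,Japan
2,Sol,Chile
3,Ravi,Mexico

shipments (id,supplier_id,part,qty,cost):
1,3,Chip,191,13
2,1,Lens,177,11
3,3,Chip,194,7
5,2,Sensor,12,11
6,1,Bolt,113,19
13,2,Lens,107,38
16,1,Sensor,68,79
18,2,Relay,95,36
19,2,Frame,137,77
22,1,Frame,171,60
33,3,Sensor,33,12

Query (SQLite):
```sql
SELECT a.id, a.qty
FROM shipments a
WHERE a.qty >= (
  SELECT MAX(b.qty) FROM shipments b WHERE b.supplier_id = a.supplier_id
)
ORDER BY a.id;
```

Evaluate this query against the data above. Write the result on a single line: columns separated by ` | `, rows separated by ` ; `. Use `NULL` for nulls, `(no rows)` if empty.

For each shipments row a, compute MAX(qty) over rows sharing a.supplier_id.
Keep row a if a.qty >= that per-group MAX.
  supplier_id=1: MAX(qty) = 177
  supplier_id=2: MAX(qty) = 137
  supplier_id=3: MAX(qty) = 194

2 | 177 ; 3 | 194 ; 19 | 137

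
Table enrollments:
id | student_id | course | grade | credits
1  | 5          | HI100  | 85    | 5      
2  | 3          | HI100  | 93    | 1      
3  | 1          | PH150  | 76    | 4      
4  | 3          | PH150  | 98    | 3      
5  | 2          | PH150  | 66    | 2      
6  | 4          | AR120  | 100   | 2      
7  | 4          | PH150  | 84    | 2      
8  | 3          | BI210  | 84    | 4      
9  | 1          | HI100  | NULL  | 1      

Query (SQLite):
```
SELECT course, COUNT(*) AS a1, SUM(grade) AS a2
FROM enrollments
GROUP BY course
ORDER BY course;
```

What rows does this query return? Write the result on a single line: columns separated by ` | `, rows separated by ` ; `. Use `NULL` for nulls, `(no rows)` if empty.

Group enrollments by course.
Per group compute: COUNT(*), SUM(grade).
  AR120: ids {6} → COUNT(*)=1, SUM(grade)=100
  BI210: ids {8} → COUNT(*)=1, SUM(grade)=84
  HI100: ids {1, 2, 9} → COUNT(*)=3, SUM(grade)=178
  PH150: ids {3, 4, 5, 7} → COUNT(*)=4, SUM(grade)=324

AR120 | 1 | 100 ; BI210 | 1 | 84 ; HI100 | 3 | 178 ; PH150 | 4 | 324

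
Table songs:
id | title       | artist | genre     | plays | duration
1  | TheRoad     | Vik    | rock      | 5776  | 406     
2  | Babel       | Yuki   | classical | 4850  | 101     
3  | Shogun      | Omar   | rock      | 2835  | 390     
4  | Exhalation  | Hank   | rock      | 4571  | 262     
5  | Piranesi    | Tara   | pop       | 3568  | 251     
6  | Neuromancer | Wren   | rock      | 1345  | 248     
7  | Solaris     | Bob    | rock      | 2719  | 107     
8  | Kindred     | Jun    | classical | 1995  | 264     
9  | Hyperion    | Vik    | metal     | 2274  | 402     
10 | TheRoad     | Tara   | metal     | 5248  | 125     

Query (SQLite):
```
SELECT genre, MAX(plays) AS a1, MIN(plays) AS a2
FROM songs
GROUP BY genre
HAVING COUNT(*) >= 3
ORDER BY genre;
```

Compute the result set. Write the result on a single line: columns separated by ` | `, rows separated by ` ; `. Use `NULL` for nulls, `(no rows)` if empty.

rock | 5776 | 1345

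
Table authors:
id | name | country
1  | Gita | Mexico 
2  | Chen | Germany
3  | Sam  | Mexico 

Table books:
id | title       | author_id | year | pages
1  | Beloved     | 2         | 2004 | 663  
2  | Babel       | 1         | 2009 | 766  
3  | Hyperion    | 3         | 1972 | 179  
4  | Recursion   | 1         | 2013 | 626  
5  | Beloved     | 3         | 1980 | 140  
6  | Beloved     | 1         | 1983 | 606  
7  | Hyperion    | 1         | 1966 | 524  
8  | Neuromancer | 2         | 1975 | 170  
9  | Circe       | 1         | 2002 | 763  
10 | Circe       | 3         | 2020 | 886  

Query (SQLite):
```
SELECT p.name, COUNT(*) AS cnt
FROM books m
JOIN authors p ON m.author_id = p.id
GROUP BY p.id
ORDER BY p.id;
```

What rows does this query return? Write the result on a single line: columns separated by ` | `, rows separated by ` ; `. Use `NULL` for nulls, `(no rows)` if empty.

Gita | 5 ; Chen | 2 ; Sam | 3

Join each books row to its authors via author_id.
Group joined rows by authors.id; compute COUNT(*) per group.
  1: ids {2, 4, 6, 7, 9} → COUNT(*)=5
  2: ids {1, 8} → COUNT(*)=2
  3: ids {3, 5, 10} → COUNT(*)=3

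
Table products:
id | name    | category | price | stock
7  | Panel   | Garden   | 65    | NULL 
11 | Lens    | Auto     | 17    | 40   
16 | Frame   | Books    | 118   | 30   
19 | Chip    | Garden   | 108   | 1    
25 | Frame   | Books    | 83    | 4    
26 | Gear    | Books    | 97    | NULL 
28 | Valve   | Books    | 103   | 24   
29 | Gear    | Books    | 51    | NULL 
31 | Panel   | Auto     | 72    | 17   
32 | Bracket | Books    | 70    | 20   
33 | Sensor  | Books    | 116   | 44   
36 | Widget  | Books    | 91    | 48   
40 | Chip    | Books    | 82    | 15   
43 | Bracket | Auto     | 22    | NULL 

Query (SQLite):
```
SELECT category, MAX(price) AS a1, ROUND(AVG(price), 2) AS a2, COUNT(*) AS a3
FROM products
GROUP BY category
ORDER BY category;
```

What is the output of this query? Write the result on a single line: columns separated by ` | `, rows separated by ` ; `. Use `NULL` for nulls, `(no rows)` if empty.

Auto | 72 | 37 | 3 ; Books | 118 | 90.11 | 9 ; Garden | 108 | 86.5 | 2

Group products by category.
Per group compute: MAX(price), ROUND(AVG(price), 2), COUNT(*).
  Auto: ids {11, 31, 43} → MAX(price)=72, ROUND(AVG(price), 2)=37, COUNT(*)=3
  Books: ids {16, 25, 26, 28, 29, 32, 33, 36, 40} → MAX(price)=118, ROUND(AVG(price), 2)=90.11, COUNT(*)=9
  Garden: ids {7, 19} → MAX(price)=108, ROUND(AVG(price), 2)=86.5, COUNT(*)=2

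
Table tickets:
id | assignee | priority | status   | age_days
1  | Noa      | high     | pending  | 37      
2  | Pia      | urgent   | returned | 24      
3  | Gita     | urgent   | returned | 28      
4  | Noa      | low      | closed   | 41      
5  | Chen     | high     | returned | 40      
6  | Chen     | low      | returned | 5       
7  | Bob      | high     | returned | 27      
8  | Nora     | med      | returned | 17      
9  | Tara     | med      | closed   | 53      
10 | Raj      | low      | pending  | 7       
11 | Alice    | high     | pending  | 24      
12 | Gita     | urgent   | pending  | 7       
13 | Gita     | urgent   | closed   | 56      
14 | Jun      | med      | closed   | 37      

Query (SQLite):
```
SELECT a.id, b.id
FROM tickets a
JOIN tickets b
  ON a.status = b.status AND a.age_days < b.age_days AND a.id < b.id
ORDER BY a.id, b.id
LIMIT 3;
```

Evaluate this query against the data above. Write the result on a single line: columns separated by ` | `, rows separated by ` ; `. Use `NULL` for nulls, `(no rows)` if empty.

Pairs (a,b) with same status, a.age_days < b.age_days, a.id < b.id.
status groups: closed:{4,9,13,14} pending:{1,10,11,12} returned:{2,3,5,6,7,8}
Ordered by (a.id, b.id); first 3.

2 | 3 ; 2 | 5 ; 2 | 7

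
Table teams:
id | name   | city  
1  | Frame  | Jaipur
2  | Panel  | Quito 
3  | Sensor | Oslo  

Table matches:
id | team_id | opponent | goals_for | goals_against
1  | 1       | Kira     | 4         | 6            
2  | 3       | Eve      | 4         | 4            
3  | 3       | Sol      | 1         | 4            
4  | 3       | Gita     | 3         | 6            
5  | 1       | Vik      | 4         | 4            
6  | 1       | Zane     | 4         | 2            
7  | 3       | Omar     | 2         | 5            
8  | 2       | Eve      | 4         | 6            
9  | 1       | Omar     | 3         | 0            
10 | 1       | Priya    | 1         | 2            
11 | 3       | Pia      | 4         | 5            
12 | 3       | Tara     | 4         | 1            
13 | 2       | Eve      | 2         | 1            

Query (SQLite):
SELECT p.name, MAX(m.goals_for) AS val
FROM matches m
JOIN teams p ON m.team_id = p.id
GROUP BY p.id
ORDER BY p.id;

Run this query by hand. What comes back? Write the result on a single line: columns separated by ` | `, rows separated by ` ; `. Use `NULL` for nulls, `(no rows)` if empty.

Join each matches row to its teams via team_id.
Group joined rows by teams.id; compute MAX(m.goals_for) per group.
  1: ids {1, 5, 6, 9, 10} → MAX(m.goals_for)=4
  2: ids {8, 13} → MAX(m.goals_for)=4
  3: ids {2, 3, 4, 7, 11, 12} → MAX(m.goals_for)=4

Frame | 4 ; Panel | 4 ; Sensor | 4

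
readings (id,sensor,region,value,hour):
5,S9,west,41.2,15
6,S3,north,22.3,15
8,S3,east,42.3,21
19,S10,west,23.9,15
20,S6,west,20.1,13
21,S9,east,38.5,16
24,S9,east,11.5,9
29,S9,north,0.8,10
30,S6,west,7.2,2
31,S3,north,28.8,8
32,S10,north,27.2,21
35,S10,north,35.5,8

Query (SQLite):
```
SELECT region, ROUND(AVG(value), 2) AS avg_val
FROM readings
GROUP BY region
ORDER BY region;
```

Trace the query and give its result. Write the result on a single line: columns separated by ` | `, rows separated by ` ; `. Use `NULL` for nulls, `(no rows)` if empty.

Partition readings by region; compute ROUND(AVG(value), 2) within each group.
  east: ids {8, 21, 24} → ROUND(AVG(value), 2)=30.77
  north: ids {6, 29, 31, 32, 35} → ROUND(AVG(value), 2)=22.92
  west: ids {5, 19, 20, 30} → ROUND(AVG(value), 2)=23.1

east | 30.77 ; north | 22.92 ; west | 23.1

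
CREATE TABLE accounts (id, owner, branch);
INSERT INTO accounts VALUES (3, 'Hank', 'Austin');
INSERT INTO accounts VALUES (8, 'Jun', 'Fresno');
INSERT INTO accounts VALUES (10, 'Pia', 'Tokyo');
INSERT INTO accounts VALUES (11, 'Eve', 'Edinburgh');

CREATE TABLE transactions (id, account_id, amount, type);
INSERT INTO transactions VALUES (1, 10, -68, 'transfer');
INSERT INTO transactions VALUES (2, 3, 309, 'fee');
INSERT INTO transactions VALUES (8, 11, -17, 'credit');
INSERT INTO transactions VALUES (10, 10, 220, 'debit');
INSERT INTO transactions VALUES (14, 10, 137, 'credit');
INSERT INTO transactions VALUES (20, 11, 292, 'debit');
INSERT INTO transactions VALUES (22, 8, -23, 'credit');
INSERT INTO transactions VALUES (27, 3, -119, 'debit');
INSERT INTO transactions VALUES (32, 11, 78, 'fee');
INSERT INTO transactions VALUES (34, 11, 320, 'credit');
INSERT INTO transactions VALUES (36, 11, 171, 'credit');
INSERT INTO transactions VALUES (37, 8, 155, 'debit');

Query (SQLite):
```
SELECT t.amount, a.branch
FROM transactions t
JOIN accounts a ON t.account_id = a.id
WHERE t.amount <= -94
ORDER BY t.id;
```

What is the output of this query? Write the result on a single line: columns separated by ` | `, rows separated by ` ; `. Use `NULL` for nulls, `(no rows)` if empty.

Each transactions row matches the accounts row where account_id = accounts.id.
Then keep rows with t.amount <= -94.

-119 | Austin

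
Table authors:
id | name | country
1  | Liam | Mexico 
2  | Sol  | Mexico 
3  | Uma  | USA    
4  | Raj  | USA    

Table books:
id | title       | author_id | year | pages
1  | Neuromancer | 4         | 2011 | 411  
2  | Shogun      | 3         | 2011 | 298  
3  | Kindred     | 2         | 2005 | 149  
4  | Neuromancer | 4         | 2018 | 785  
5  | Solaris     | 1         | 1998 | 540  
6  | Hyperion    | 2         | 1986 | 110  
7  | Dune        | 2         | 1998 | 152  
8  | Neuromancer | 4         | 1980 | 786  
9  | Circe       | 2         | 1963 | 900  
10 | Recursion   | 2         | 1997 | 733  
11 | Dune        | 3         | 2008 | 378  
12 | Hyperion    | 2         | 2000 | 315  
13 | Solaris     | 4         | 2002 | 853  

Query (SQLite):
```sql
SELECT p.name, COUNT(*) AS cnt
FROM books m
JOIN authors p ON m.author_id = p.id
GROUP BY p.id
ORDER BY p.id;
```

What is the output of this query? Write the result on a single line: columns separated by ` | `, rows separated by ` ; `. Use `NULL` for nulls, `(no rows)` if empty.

Liam | 1 ; Sol | 6 ; Uma | 2 ; Raj | 4

Join each books row to its authors via author_id.
Group joined rows by authors.id; compute COUNT(*) per group.
  1: ids {5} → COUNT(*)=1
  2: ids {3, 6, 7, 9, 10, 12} → COUNT(*)=6
  3: ids {2, 11} → COUNT(*)=2
  4: ids {1, 4, 8, 13} → COUNT(*)=4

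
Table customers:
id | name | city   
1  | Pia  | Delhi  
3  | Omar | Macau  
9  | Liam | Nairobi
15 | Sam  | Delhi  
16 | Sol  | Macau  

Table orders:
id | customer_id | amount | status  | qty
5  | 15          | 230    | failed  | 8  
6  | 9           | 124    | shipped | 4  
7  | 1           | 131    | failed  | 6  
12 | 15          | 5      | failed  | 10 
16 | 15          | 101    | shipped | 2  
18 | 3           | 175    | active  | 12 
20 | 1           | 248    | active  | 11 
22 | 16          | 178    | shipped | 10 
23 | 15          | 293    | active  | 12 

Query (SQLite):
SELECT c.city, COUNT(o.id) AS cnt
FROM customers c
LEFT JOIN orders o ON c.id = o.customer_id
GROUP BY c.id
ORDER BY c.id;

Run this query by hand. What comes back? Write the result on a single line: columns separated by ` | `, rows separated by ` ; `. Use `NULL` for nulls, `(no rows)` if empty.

LEFT JOIN keeps every customers row; unmatched ones get NULL for orders columns.
Group by customers.id and compute COUNT(o.id). COUNT(col) of an all-NULL group is 0.
  1: ids {7, 20} → COUNT(o.id)=2
  3: ids {18} → COUNT(o.id)=1
  9: ids {6} → COUNT(o.id)=1
  15: ids {5, 12, 16, 23} → COUNT(o.id)=4
  16: ids {22} → COUNT(o.id)=1

Delhi | 2 ; Macau | 1 ; Nairobi | 1 ; Delhi | 4 ; Macau | 1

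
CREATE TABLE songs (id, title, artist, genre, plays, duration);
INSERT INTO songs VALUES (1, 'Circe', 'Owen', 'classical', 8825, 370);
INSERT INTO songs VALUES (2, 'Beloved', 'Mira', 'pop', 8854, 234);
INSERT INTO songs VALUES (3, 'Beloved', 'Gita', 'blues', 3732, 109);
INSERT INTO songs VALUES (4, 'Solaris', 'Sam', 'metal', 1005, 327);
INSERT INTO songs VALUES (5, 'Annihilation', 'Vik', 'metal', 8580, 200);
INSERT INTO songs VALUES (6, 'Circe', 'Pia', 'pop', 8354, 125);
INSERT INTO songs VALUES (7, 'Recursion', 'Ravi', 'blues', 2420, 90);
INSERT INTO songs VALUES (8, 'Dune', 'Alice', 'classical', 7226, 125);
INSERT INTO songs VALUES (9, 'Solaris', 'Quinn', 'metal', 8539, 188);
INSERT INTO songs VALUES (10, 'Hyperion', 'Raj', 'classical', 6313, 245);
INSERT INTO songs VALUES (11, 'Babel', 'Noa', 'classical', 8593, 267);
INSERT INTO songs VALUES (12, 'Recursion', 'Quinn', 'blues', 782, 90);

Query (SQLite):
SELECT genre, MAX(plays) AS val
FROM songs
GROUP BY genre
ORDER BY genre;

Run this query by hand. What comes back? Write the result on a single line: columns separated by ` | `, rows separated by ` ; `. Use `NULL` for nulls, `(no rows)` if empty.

Partition songs by genre; compute MAX(plays) within each group.
  blues: ids {3, 7, 12} → MAX(plays)=3732
  classical: ids {1, 8, 10, 11} → MAX(plays)=8825
  metal: ids {4, 5, 9} → MAX(plays)=8580
  pop: ids {2, 6} → MAX(plays)=8854

blues | 3732 ; classical | 8825 ; metal | 8580 ; pop | 8854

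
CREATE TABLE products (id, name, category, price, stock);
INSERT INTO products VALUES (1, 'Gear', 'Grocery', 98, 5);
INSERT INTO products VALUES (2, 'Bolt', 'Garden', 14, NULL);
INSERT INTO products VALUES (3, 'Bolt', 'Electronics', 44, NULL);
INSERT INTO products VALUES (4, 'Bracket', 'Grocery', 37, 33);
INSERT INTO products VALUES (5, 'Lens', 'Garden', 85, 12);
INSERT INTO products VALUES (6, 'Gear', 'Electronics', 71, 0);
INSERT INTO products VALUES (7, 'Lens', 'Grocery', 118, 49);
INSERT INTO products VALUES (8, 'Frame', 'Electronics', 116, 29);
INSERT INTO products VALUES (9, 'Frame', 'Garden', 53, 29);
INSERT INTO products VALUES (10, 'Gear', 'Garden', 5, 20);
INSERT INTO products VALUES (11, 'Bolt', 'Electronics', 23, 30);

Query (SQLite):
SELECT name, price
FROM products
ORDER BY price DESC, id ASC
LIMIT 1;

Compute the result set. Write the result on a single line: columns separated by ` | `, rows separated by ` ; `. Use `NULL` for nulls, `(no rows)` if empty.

Lens | 118

Sort by price desc, tiebreak id asc: (118, id=7), (116, id=8), (98, id=1), (85, id=5) …. Take first 1.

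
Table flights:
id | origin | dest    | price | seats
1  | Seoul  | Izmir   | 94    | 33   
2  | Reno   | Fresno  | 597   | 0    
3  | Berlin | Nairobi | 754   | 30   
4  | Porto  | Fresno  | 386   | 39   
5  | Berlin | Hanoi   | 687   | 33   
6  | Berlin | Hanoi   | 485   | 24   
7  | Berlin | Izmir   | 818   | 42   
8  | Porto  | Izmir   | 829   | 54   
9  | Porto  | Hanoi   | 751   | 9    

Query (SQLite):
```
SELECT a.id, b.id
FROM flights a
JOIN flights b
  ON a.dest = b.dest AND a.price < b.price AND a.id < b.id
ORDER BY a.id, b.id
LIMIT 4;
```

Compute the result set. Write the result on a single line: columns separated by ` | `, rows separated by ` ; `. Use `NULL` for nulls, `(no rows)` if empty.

Pairs (a,b) with same dest, a.price < b.price, a.id < b.id.
dest groups: Fresno:{2,4} Hanoi:{5,6,9} Izmir:{1,7,8} Nairobi:{3}
Ordered by (a.id, b.id); first 4.

1 | 7 ; 1 | 8 ; 5 | 9 ; 6 | 9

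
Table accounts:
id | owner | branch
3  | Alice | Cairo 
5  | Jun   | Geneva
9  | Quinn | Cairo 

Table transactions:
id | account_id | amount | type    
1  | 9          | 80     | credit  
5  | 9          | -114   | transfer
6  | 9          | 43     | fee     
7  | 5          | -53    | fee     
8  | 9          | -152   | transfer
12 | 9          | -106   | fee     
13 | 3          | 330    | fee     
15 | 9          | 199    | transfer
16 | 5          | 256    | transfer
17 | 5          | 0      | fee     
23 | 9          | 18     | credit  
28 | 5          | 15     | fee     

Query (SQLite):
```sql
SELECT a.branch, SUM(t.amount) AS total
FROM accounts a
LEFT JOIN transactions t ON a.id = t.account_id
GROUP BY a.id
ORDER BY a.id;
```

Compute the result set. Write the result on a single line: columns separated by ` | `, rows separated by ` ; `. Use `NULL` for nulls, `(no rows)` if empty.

LEFT JOIN keeps every accounts row; unmatched ones get NULL for transactions columns.
Group by accounts.id and compute SUM(t.amount). SUM over an all-NULL group is NULL.
  3: ids {13} → SUM(t.amount)=330
  5: ids {7, 16, 17, 28} → SUM(t.amount)=218
  9: ids {1, 5, 6, 8, 12, 15, 23} → SUM(t.amount)=-32

Cairo | 330 ; Geneva | 218 ; Cairo | -32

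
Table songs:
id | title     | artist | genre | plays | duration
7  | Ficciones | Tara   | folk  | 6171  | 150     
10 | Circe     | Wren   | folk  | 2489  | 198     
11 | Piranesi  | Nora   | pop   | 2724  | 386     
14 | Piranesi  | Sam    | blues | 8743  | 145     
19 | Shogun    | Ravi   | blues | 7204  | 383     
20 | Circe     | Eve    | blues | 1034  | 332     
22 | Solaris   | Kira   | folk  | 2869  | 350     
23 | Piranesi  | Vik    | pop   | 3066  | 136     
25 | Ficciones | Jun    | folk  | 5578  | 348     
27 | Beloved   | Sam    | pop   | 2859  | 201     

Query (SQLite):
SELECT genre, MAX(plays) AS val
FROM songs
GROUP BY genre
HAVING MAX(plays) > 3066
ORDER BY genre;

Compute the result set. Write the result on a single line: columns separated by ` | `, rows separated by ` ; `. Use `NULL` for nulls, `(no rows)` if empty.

blues | 8743 ; folk | 6171

Partition songs by genre; compute MAX(plays) within each group.
HAVING: keep groups where MAX(plays) > 3066.
  blues: ids {14, 19, 20} → MAX(plays)=8743
  folk: ids {7, 10, 22, 25} → MAX(plays)=6171
  pop: ids {11, 23, 27} → MAX(plays)=3066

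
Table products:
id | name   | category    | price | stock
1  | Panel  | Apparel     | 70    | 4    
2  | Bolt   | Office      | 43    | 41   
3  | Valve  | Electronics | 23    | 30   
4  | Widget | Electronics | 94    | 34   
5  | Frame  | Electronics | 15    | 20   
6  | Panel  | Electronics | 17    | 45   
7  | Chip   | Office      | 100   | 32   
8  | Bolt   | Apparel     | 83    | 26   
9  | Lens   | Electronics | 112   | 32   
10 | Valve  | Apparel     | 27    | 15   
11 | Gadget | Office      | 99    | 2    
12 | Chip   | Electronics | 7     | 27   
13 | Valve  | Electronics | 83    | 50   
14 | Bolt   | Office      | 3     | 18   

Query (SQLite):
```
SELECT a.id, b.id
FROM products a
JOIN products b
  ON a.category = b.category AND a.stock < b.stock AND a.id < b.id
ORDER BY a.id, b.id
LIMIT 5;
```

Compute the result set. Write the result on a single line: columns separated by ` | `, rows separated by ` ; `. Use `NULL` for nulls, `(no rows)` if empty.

Pairs (a,b) with same category, a.stock < b.stock, a.id < b.id.
category groups: Apparel:{1,8,10} Electronics:{3,4,5,6,9,12,13} Office:{2,7,11,14}
Ordered by (a.id, b.id); first 5.

1 | 8 ; 1 | 10 ; 3 | 4 ; 3 | 6 ; 3 | 9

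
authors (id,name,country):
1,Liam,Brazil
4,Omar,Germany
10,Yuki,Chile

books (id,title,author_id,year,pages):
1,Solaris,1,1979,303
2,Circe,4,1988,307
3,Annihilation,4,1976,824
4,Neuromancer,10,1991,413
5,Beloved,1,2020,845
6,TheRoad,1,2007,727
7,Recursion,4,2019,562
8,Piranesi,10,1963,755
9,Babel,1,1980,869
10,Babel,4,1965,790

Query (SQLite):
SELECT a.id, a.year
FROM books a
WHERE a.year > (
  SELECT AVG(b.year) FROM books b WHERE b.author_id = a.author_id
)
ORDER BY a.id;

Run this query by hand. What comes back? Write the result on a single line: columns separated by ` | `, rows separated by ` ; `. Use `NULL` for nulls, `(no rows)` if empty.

2 | 1988 ; 4 | 1991 ; 5 | 2020 ; 6 | 2007 ; 7 | 2019

For each books row a, compute AVG(year) over rows sharing a.author_id.
Keep row a if a.year > that per-group AVG.
  author_id=1: AVG(year) = 1996.5
  author_id=4: AVG(year) = 1987.0
  author_id=10: AVG(year) = 1977.0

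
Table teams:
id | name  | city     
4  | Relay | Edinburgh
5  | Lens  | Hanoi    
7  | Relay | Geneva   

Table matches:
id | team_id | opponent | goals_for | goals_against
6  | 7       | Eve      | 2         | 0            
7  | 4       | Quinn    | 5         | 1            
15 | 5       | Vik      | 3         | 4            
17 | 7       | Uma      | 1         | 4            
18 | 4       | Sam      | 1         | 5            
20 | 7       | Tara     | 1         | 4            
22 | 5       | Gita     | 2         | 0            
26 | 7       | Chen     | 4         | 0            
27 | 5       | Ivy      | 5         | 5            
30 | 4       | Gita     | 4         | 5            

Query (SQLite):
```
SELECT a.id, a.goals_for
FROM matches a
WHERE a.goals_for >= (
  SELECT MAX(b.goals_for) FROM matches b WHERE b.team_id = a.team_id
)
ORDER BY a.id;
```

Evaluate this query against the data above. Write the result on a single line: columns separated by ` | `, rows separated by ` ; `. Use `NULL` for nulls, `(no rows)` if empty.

For each matches row a, compute MAX(goals_for) over rows sharing a.team_id.
Keep row a if a.goals_for >= that per-group MAX.
  team_id=4: MAX(goals_for) = 5
  team_id=5: MAX(goals_for) = 5
  team_id=7: MAX(goals_for) = 4

7 | 5 ; 26 | 4 ; 27 | 5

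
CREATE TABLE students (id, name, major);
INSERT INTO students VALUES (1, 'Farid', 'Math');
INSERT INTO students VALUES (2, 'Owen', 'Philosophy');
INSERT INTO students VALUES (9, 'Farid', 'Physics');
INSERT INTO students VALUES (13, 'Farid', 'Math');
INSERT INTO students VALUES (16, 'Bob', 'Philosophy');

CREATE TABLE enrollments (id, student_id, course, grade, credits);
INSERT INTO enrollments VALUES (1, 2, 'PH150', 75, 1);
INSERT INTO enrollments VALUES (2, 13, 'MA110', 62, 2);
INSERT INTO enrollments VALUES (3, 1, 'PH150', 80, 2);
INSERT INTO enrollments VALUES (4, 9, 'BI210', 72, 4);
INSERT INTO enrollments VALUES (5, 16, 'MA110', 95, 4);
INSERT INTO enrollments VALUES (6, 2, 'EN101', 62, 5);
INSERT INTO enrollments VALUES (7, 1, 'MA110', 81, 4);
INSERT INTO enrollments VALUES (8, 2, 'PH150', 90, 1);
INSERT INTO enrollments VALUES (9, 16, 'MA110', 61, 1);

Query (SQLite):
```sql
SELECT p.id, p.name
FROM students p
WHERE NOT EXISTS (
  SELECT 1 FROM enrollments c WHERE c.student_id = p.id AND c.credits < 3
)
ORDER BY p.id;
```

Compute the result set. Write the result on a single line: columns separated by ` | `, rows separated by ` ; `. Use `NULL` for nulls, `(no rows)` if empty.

For each students row, check whether any enrollments with matching student_id has credits < 3.
Keep rows where that is false.

9 | Farid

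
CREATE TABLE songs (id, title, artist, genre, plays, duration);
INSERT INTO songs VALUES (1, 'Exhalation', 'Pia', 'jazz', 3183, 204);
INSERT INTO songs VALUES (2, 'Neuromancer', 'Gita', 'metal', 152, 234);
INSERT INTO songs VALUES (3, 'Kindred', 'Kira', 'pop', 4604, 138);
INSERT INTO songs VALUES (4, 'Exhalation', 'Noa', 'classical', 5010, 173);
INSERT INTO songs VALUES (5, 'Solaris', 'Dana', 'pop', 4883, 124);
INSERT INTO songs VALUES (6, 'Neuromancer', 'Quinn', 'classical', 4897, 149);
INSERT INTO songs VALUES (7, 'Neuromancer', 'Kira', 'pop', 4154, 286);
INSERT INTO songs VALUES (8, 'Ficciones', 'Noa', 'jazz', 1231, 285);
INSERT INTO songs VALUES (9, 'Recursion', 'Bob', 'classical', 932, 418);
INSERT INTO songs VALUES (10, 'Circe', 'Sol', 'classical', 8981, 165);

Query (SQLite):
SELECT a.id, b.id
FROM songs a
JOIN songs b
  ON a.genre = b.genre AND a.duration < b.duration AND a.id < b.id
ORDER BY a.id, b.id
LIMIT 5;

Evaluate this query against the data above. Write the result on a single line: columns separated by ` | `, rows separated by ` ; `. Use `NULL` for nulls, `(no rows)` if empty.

Pairs (a,b) with same genre, a.duration < b.duration, a.id < b.id.
genre groups: classical:{4,6,9,10} jazz:{1,8} metal:{2} pop:{3,5,7}
Ordered by (a.id, b.id); first 5.

1 | 8 ; 3 | 7 ; 4 | 9 ; 5 | 7 ; 6 | 9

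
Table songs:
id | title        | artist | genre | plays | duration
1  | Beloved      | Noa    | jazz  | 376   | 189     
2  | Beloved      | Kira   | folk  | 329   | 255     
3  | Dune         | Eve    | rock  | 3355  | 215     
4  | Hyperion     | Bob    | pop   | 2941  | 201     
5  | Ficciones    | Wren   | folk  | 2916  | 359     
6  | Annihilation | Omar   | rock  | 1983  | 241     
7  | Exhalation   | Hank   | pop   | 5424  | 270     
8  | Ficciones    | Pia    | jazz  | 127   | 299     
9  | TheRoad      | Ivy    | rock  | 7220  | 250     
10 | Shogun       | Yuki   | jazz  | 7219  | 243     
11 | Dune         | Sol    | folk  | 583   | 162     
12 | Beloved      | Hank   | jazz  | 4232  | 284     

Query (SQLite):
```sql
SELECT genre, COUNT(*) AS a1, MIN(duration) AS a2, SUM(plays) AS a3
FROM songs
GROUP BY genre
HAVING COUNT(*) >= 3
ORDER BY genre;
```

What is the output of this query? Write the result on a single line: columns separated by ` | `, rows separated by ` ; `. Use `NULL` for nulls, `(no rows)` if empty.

folk | 3 | 162 | 3828 ; jazz | 4 | 189 | 11954 ; rock | 3 | 215 | 12558

Group songs by genre.
Per group compute: COUNT(*), MIN(duration), SUM(plays).
HAVING: drop groups with fewer than 3 rows.
  folk: ids {2, 5, 11} → COUNT(*)=3, MIN(duration)=162, SUM(plays)=3828
  jazz: ids {1, 8, 10, 12} → COUNT(*)=4, MIN(duration)=189, SUM(plays)=11954
  pop: ids {4, 7} → COUNT(*)=2, MIN(duration)=201, SUM(plays)=8365
  rock: ids {3, 6, 9} → COUNT(*)=3, MIN(duration)=215, SUM(plays)=12558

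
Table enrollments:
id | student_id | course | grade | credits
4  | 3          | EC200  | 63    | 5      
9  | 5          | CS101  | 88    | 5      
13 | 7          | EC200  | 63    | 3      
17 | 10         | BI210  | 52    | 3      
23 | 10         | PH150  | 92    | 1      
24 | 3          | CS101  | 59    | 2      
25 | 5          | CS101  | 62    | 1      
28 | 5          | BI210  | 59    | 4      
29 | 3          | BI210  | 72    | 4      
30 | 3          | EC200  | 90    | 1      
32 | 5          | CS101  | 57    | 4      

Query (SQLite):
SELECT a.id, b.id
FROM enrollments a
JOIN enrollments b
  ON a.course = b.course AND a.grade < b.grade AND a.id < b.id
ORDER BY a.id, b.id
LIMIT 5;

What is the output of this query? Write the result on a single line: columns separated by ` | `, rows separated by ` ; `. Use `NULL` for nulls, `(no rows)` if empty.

4 | 30 ; 13 | 30 ; 17 | 28 ; 17 | 29 ; 24 | 25

Pairs (a,b) with same course, a.grade < b.grade, a.id < b.id.
course groups: BI210:{17,28,29} CS101:{9,24,25,32} EC200:{4,13,30} PH150:{23}
Ordered by (a.id, b.id); first 5.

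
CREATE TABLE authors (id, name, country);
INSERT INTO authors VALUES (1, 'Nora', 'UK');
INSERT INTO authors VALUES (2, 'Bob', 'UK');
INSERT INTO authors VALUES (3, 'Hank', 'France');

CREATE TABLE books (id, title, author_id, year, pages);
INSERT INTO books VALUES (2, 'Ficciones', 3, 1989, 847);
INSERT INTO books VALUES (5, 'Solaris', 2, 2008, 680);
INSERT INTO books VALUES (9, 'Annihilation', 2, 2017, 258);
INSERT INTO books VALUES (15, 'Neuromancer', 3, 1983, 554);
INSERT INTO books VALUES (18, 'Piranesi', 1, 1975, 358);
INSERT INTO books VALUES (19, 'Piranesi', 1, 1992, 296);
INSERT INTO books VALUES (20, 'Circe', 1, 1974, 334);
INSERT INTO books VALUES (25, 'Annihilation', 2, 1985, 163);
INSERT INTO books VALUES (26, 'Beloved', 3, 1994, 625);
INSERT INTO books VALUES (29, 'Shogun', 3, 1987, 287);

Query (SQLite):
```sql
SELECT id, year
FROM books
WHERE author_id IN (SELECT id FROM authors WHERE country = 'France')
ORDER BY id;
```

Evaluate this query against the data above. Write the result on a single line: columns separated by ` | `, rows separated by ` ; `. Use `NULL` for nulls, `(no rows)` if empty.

2 | 1989 ; 15 | 1983 ; 26 | 1994 ; 29 | 1987

Inner query: authors.id where country = 'France'.
Outer: keep books rows whose author_id is in that set.
Inner query → {3}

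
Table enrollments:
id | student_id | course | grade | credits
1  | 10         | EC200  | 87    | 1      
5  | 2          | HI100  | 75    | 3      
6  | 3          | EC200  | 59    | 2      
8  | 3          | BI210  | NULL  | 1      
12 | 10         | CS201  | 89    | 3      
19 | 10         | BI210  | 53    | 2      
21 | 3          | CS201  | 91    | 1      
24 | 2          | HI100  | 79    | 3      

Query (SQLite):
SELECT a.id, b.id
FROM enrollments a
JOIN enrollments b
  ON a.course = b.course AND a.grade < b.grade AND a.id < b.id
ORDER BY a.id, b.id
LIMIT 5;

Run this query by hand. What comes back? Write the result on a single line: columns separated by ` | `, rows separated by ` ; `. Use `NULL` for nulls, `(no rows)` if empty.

Pairs (a,b) with same course, a.grade < b.grade, a.id < b.id.
course groups: BI210:{8,19} CS201:{12,21} EC200:{1,6} HI100:{5,24}
Ordered by (a.id, b.id); first 5.

5 | 24 ; 12 | 21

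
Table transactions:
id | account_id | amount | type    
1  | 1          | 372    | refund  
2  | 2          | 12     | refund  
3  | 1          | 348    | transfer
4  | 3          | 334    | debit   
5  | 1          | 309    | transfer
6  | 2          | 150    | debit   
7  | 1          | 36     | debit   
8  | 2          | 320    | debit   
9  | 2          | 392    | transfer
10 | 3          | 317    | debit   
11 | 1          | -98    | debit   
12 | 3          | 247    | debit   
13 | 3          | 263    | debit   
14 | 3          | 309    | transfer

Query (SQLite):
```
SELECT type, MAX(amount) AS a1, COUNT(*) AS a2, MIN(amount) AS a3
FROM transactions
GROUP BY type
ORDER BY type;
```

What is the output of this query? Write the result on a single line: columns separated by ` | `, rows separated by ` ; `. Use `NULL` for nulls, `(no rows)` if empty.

debit | 334 | 8 | -98 ; refund | 372 | 2 | 12 ; transfer | 392 | 4 | 309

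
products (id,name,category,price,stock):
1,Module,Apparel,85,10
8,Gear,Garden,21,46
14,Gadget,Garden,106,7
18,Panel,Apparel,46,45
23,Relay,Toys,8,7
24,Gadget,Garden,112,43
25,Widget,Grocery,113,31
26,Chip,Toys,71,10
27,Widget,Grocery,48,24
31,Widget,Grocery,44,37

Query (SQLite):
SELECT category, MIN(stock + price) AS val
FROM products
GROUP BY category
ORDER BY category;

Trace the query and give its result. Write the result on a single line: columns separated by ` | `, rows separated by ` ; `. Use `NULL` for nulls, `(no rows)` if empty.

Apparel | 91 ; Garden | 67 ; Grocery | 72 ; Toys | 15

For each row compute stock + price.
Group by category; take MIN of the expression per group.
  Apparel: ids {1, 18} → MIN(stock + price)=91
  Garden: ids {8, 14, 24} → MIN(stock + price)=67
  Grocery: ids {25, 27, 31} → MIN(stock + price)=72
  Toys: ids {23, 26} → MIN(stock + price)=15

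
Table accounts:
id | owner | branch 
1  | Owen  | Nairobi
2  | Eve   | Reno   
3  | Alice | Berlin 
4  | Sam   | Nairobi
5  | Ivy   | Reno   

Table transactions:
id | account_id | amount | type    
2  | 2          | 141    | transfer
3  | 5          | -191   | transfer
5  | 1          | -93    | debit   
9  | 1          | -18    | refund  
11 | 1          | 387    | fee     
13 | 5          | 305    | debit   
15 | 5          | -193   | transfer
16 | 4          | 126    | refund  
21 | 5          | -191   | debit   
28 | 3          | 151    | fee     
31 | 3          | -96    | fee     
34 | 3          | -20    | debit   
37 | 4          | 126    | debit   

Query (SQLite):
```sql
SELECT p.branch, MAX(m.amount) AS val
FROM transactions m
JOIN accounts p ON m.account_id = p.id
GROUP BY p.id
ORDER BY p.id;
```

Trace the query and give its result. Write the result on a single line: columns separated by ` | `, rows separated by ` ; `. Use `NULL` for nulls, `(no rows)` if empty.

Nairobi | 387 ; Reno | 141 ; Berlin | 151 ; Nairobi | 126 ; Reno | 305

Join each transactions row to its accounts via account_id.
Group joined rows by accounts.id; compute MAX(m.amount) per group.
  1: ids {5, 9, 11} → MAX(m.amount)=387
  2: ids {2} → MAX(m.amount)=141
  3: ids {28, 31, 34} → MAX(m.amount)=151
  4: ids {16, 37} → MAX(m.amount)=126
  5: ids {3, 13, 15, 21} → MAX(m.amount)=305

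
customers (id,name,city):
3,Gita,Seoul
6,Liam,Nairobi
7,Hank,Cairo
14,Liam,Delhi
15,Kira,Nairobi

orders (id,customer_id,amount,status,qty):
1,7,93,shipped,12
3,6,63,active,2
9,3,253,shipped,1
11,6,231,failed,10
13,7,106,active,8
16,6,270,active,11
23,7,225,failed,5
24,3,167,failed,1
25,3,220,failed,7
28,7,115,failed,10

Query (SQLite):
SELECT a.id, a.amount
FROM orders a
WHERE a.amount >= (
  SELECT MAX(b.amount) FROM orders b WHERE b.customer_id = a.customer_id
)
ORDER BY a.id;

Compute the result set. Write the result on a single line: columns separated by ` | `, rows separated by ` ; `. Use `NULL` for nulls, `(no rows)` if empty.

For each orders row a, compute MAX(amount) over rows sharing a.customer_id.
Keep row a if a.amount >= that per-group MAX.
  customer_id=3: MAX(amount) = 253
  customer_id=6: MAX(amount) = 270
  customer_id=7: MAX(amount) = 225

9 | 253 ; 16 | 270 ; 23 | 225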